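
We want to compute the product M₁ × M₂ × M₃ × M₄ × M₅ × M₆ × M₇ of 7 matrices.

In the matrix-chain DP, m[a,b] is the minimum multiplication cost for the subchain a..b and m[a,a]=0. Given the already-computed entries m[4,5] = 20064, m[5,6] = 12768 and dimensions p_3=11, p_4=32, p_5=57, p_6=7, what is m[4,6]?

m[4,6] = min over k∈[4,5] of m[4,k]+m[k+1,6]+p_{3}·p_k·p_{6}.
k=4: 0 + 12768 + 11·32·7 = 15232; k=5: 20064 + 0 + 11·57·7 = 24453.
Minimum: 15232 at k=4.

15232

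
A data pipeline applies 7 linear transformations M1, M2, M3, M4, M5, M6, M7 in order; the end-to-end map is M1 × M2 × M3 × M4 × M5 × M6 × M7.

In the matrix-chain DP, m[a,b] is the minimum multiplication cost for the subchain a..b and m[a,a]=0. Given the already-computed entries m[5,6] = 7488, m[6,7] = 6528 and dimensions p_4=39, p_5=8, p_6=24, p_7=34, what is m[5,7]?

17136

m[5,7] = min over k∈[5,6] of m[5,k]+m[k+1,7]+p_{4}·p_k·p_{7}.
k=5: 0 + 6528 + 39·8·34 = 17136; k=6: 7488 + 0 + 39·24·34 = 39312.
Minimum: 17136 at k=5.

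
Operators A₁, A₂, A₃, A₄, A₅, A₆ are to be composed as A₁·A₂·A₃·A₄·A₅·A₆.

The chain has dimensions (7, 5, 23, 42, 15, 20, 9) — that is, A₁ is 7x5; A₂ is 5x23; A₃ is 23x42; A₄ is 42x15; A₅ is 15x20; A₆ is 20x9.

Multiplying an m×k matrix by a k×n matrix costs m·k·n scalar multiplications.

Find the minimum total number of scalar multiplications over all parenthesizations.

10695

Adjacent pairs: A₁A₂ = 7·5·23 = 805; A₂A₃ = 5·23·42 = 4830; A₃A₄ = 23·42·15 = 14490; A₄A₅ = 42·15·20 = 12600; A₅A₆ = 15·20·9 = 2700.
Length 3: A₁..A₃: k=1: 0+4830+7·5·42=6300; k=2: 805+0+7·23·42=7567 → min 6300 | A₂..A₄: k=2: 0+14490+5·23·15=16215; k=3: 4830+0+5·42·15=7980 → min 7980 | A₃..A₅: k=3: 0+12600+23·42·20=31920; k=4: 14490+0+23·15·20=21390 → min 21390 | A₄..A₆: k=4: 0+2700+42·15·9=8370; k=5: 12600+0+42·20·9=20160 → min 8370.
Length 4: A₁..A₄: k=1: 0+7980+7·5·15=8505; k=2: 805+14490+7·23·15=17710; k=3: 6300+0+7·42·15=10710 → min 8505 | A₂..A₅: k=2: 0+21390+5·23·20=23690; k=3: 4830+12600+5·42·20=21630; k=4: 7980+0+5·15·20=9480 → min 9480 | A₃..A₆: k=3: 0+8370+23·42·9=17064; k=4: 14490+2700+23·15·9=20295; k=5: 21390+0+23·20·9=25530 → min 17064.
Length 5: A₁..A₅: k=1: 0+9480+7·5·20=10180; k=2: 805+21390+7·23·20=25415; k=3: 6300+12600+7·42·20=24780; k=4: 8505+0+7·15·20=10605 → min 10180 | A₂..A₆: k=2: 0+17064+5·23·9=18099; k=3: 4830+8370+5·42·9=15090; k=4: 7980+2700+5·15·9=11355; k=5: 9480+0+5·20·9=10380 → min 10380.
Length 6: A₁..A₆: k=1: 0+10380+7·5·9=10695; k=2: 805+17064+7·23·9=19318; k=3: 6300+8370+7·42·9=17316; k=4: 8505+2700+7·15·9=12150; k=5: 10180+0+7·20·9=11440 → min 10695.
Optimal order: (A₁·((((A₂·A₃)·A₄)·A₅)·A₆)) with cost 10695.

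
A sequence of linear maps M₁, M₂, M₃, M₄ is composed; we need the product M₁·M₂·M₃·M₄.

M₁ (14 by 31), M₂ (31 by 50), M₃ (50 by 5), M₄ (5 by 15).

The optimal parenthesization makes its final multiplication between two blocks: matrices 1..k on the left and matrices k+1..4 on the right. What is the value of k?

Adjacent pairs: M₁M₂ = 14·31·50 = 21700; M₂M₃ = 31·50·5 = 7750; M₃M₄ = 50·5·15 = 3750.
Length 3: M₁..M₃: k=1: 0+7750+14·31·5=9920; k=2: 21700+0+14·50·5=25200 → min 9920 | M₂..M₄: k=2: 0+3750+31·50·15=27000; k=3: 7750+0+31·5·15=10075 → min 10075.
Top-level splits: k=1: (M₁..M₁)·(M₂..M₄) → 0+10075+14·31·15 = 16585; k=2: (M₁..M₂)·(M₃..M₄) → 21700+3750+14·50·15 = 35950; k=3: (M₁..M₃)·(M₄..M₄) → 9920+0+14·5·15 = 10970.
Best split is after M₃, i.e. k = 3.

3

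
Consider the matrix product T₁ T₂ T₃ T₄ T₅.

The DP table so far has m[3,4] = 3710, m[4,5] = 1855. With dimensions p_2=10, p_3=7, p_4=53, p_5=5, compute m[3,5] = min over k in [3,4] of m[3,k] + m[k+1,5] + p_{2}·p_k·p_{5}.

m[3,5] = min over k∈[3,4] of m[3,k]+m[k+1,5]+p_{2}·p_k·p_{5}.
k=3: 0 + 1855 + 10·7·5 = 2205; k=4: 3710 + 0 + 10·53·5 = 6360.
Minimum: 2205 at k=3.

2205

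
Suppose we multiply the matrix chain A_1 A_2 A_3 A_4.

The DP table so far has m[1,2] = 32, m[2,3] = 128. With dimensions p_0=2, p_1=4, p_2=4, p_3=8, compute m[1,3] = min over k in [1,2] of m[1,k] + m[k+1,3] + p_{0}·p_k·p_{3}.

m[1,3] = min over k∈[1,2] of m[1,k]+m[k+1,3]+p_{0}·p_k·p_{3}.
k=1: 0 + 128 + 2·4·8 = 192; k=2: 32 + 0 + 2·4·8 = 96.
Minimum: 96 at k=2.

96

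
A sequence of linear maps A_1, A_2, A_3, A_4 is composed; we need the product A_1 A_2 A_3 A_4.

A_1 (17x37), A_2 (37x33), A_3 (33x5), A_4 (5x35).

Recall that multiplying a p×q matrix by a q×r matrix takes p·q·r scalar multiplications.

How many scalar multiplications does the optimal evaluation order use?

Adjacent pairs: A_1A_2 = 17·37·33 = 20757; A_2A_3 = 37·33·5 = 6105; A_3A_4 = 33·5·35 = 5775.
Length 3: A_1..A_3: k=1: 0+6105+17·37·5=9250; k=2: 20757+0+17·33·5=23562 → min 9250 | A_2..A_4: k=2: 0+5775+37·33·35=48510; k=3: 6105+0+37·5·35=12580 → min 12580.
Length 4: A_1..A_4: k=1: 0+12580+17·37·35=34595; k=2: 20757+5775+17·33·35=46167; k=3: 9250+0+17·5·35=12225 → min 12225.
Optimal order: ((A_1 (A_2 A_3)) A_4) with cost 12225.

12225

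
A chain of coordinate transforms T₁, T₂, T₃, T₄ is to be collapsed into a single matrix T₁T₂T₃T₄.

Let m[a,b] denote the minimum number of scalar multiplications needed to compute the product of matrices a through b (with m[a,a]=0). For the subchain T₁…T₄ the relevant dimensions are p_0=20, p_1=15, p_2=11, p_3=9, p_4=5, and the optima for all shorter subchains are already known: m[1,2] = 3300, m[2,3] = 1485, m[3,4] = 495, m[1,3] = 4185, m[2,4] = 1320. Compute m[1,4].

m[1,4] = min over k∈[1,3] of m[1,k]+m[k+1,4]+p_{0}·p_k·p_{4}.
k=1: 0 + 1320 + 20·15·5 = 2820; k=2: 3300 + 495 + 20·11·5 = 4895; k=3: 4185 + 0 + 20·9·5 = 5085.
Minimum: 2820 at k=1.

2820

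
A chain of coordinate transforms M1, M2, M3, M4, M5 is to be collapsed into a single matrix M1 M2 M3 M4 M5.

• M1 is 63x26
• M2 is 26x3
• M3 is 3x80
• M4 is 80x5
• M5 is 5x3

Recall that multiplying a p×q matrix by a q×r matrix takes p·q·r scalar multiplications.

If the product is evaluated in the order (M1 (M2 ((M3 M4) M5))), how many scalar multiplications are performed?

(M3 M4): 3×80 by 80×5 → 3×5, cost 3·80·5 = 1200
((M3 M4) M5): 3×5 by 5×3 → 3×3, cost 3·5·3 = 45; cumulative 1245
(M2 ((M3 M4) M5)): 26×3 by 3×3 → 26×3, cost 26·3·3 = 234; cumulative 1479
(M1 (M2 ((M3 M4) M5))): 63×26 by 26×3 → 63×3, cost 63·26·3 = 4914; cumulative 6393
Total: 6393 scalar multiplications.

6393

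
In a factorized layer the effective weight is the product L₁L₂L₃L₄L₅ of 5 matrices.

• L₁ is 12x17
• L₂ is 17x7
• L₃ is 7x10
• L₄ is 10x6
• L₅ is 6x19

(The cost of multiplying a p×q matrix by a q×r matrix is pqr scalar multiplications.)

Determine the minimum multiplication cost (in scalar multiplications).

Adjacent pairs: L₁L₂ = 12·17·7 = 1428; L₂L₃ = 17·7·10 = 1190; L₃L₄ = 7·10·6 = 420; L₄L₅ = 10·6·19 = 1140.
Length 3: L₁..L₃: k=1: 0+1190+12·17·10=3230; k=2: 1428+0+12·7·10=2268 → min 2268 | L₂..L₄: k=2: 0+420+17·7·6=1134; k=3: 1190+0+17·10·6=2210 → min 1134 | L₃..L₅: k=3: 0+1140+7·10·19=2470; k=4: 420+0+7·6·19=1218 → min 1218.
Length 4: L₁..L₄: k=1: 0+1134+12·17·6=2358; k=2: 1428+420+12·7·6=2352; k=3: 2268+0+12·10·6=2988 → min 2352 | L₂..L₅: k=2: 0+1218+17·7·19=3479; k=3: 1190+1140+17·10·19=5560; k=4: 1134+0+17·6·19=3072 → min 3072.
Length 5: L₁..L₅: k=1: 0+3072+12·17·19=6948; k=2: 1428+1218+12·7·19=4242; k=3: 2268+1140+12·10·19=5688; k=4: 2352+0+12·6·19=3720 → min 3720.
Optimal order: (((L₁L₂)(L₃L₄))L₅) with cost 3720.

3720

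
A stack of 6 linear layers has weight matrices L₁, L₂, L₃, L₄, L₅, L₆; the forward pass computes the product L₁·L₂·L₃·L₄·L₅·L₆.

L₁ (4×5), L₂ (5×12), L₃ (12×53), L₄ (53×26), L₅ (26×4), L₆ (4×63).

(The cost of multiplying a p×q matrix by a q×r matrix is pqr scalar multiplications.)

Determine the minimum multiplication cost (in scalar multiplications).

Adjacent pairs: L₁L₂ = 4·5·12 = 240; L₂L₃ = 5·12·53 = 3180; L₃L₄ = 12·53·26 = 16536; L₄L₅ = 53·26·4 = 5512; L₅L₆ = 26·4·63 = 6552.
Length 3: L₁..L₃: k=1: 0+3180+4·5·53=4240; k=2: 240+0+4·12·53=2784 → min 2784 | L₂..L₄: k=2: 0+16536+5·12·26=18096; k=3: 3180+0+5·53·26=10070 → min 10070 | L₃..L₅: k=3: 0+5512+12·53·4=8056; k=4: 16536+0+12·26·4=17784 → min 8056 | L₄..L₆: k=4: 0+6552+53·26·63=93366; k=5: 5512+0+53·4·63=18868 → min 18868.
Length 4: L₁..L₄: k=1: 0+10070+4·5·26=10590; k=2: 240+16536+4·12·26=18024; k=3: 2784+0+4·53·26=8296 → min 8296 | L₂..L₅: k=2: 0+8056+5·12·4=8296; k=3: 3180+5512+5·53·4=9752; k=4: 10070+0+5·26·4=10590 → min 8296 | L₃..L₆: k=3: 0+18868+12·53·63=58936; k=4: 16536+6552+12·26·63=42744; k=5: 8056+0+12·4·63=11080 → min 11080.
Length 5: L₁..L₅: k=1: 0+8296+4·5·4=8376; k=2: 240+8056+4·12·4=8488; k=3: 2784+5512+4·53·4=9144; k=4: 8296+0+4·26·4=8712 → min 8376 | L₂..L₆: k=2: 0+11080+5·12·63=14860; k=3: 3180+18868+5·53·63=38743; k=4: 10070+6552+5·26·63=24812; k=5: 8296+0+5·4·63=9556 → min 9556.
Length 6: L₁..L₆: k=1: 0+9556+4·5·63=10816; k=2: 240+11080+4·12·63=14344; k=3: 2784+18868+4·53·63=35008; k=4: 8296+6552+4·26·63=21400; k=5: 8376+0+4·4·63=9384 → min 9384.
Optimal order: ((L₁·(L₂·(L₃·(L₄·L₅))))·L₆) with cost 9384.

9384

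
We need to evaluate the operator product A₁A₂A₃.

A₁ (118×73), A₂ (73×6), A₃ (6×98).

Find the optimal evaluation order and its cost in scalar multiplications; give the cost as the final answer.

121068

(A₁(A₂A₃)): cost 887096.
((A₁A₂)A₃): cost 121068.
Optimal: ((A₁A₂)A₃) with cost 121068.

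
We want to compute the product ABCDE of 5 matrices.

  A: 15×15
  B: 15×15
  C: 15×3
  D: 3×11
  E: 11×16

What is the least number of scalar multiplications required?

2598

Adjacent pairs: AB = 15·15·15 = 3375; BC = 15·15·3 = 675; CD = 15·3·11 = 495; DE = 3·11·16 = 528.
Length 3: A..C: k=1: 0+675+15·15·3=1350; k=2: 3375+0+15·15·3=4050 → min 1350 | B..D: k=2: 0+495+15·15·11=2970; k=3: 675+0+15·3·11=1170 → min 1170 | C..E: k=3: 0+528+15·3·16=1248; k=4: 495+0+15·11·16=3135 → min 1248.
Length 4: A..D: k=1: 0+1170+15·15·11=3645; k=2: 3375+495+15·15·11=6345; k=3: 1350+0+15·3·11=1845 → min 1845 | B..E: k=2: 0+1248+15·15·16=4848; k=3: 675+528+15·3·16=1923; k=4: 1170+0+15·11·16=3810 → min 1923.
Length 5: A..E: k=1: 0+1923+15·15·16=5523; k=2: 3375+1248+15·15·16=8223; k=3: 1350+528+15·3·16=2598; k=4: 1845+0+15·11·16=4485 → min 2598.
Optimal order: ((A(BC))(DE)) with cost 2598.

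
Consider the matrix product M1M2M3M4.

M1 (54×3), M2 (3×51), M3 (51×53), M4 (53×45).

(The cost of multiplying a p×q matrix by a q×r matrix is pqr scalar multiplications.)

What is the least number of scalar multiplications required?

Adjacent pairs: M1M2 = 54·3·51 = 8262; M2M3 = 3·51·53 = 8109; M3M4 = 51·53·45 = 121635.
Length 3: M1..M3: k=1: 0+8109+54·3·53=16695; k=2: 8262+0+54·51·53=154224 → min 16695 | M2..M4: k=2: 0+121635+3·51·45=128520; k=3: 8109+0+3·53·45=15264 → min 15264.
Length 4: M1..M4: k=1: 0+15264+54·3·45=22554; k=2: 8262+121635+54·51·45=253827; k=3: 16695+0+54·53·45=145485 → min 22554.
Optimal order: (M1((M2M3)M4)) with cost 22554.

22554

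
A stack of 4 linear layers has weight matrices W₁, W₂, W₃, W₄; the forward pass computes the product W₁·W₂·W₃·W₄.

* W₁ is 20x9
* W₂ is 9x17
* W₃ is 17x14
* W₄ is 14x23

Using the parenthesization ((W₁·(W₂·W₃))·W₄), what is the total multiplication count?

(W₂·W₃): 9×17 by 17×14 → 9×14, cost 9·17·14 = 2142
(W₁·(W₂·W₃)): 20×9 by 9×14 → 20×14, cost 20·9·14 = 2520; cumulative 4662
((W₁·(W₂·W₃))·W₄): 20×14 by 14×23 → 20×23, cost 20·14·23 = 6440; cumulative 11102
Total: 11102 scalar multiplications.

11102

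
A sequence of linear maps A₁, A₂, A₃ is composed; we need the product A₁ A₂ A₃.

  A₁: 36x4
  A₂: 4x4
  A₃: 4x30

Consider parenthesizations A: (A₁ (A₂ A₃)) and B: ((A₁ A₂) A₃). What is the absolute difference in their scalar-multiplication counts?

Order A = (A₁ (A₂ A₃)): (A₂ A₃): 4×4 by 4×30 → 4×30, cost 4·4·30 = 480; (A₁ (A₂ A₃)): 36×4 by 4×30 → 36×30, cost 36·4·30 = 4320; cumulative 4800. Total 4800.
Order B = ((A₁ A₂) A₃): (A₁ A₂): 36×4 by 4×4 → 36×4, cost 36·4·4 = 576; ((A₁ A₂) A₃): 36×4 by 4×30 → 36×30, cost 36·4·30 = 4320; cumulative 4896. Total 4896.
Difference: |4800 − 4896| = 96.

96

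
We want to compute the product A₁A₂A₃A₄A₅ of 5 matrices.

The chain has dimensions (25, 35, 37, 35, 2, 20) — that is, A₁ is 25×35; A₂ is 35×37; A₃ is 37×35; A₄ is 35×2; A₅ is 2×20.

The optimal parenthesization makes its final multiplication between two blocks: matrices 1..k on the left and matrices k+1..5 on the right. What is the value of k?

Adjacent pairs: A₁A₂ = 25·35·37 = 32375; A₂A₃ = 35·37·35 = 45325; A₃A₄ = 37·35·2 = 2590; A₄A₅ = 35·2·20 = 1400.
Length 3: A₁..A₃: k=1: 0+45325+25·35·35=75950; k=2: 32375+0+25·37·35=64750 → min 64750 | A₂..A₄: k=2: 0+2590+35·37·2=5180; k=3: 45325+0+35·35·2=47775 → min 5180 | A₃..A₅: k=3: 0+1400+37·35·20=27300; k=4: 2590+0+37·2·20=4070 → min 4070.
Length 4: A₁..A₄: k=1: 0+5180+25·35·2=6930; k=2: 32375+2590+25·37·2=36815; k=3: 64750+0+25·35·2=66500 → min 6930 | A₂..A₅: k=2: 0+4070+35·37·20=29970; k=3: 45325+1400+35·35·20=71225; k=4: 5180+0+35·2·20=6580 → min 6580.
Top-level splits: k=1: (A₁..A₁)·(A₂..A₅) → 0+6580+25·35·20 = 24080; k=2: (A₁..A₂)·(A₃..A₅) → 32375+4070+25·37·20 = 54945; k=3: (A₁..A₃)·(A₄..A₅) → 64750+1400+25·35·20 = 83650; k=4: (A₁..A₄)·(A₅..A₅) → 6930+0+25·2·20 = 7930.
Best split is after A₄, i.e. k = 4.

4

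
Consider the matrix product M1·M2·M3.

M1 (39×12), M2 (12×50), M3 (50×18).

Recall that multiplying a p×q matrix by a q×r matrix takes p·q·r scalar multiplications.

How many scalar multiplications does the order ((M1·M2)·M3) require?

58500

(M1·M2): 39×12 by 12×50 → 39×50, cost 39·12·50 = 23400
((M1·M2)·M3): 39×50 by 50×18 → 39×18, cost 39·50·18 = 35100; cumulative 58500
Total: 58500 scalar multiplications.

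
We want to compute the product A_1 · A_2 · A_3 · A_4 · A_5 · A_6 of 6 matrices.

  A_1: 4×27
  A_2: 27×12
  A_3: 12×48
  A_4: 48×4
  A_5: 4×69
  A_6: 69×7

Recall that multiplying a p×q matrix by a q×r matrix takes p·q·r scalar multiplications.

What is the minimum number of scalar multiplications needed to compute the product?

5836

Adjacent pairs: A_1A_2 = 4·27·12 = 1296; A_2A_3 = 27·12·48 = 15552; A_3A_4 = 12·48·4 = 2304; A_4A_5 = 48·4·69 = 13248; A_5A_6 = 4·69·7 = 1932.
Length 3: A_1..A_3: k=1: 0+15552+4·27·48=20736; k=2: 1296+0+4·12·48=3600 → min 3600 | A_2..A_4: k=2: 0+2304+27·12·4=3600; k=3: 15552+0+27·48·4=20736 → min 3600 | A_3..A_5: k=3: 0+13248+12·48·69=52992; k=4: 2304+0+12·4·69=5616 → min 5616 | A_4..A_6: k=4: 0+1932+48·4·7=3276; k=5: 13248+0+48·69·7=36432 → min 3276.
Length 4: A_1..A_4: k=1: 0+3600+4·27·4=4032; k=2: 1296+2304+4·12·4=3792; k=3: 3600+0+4·48·4=4368 → min 3792 | A_2..A_5: k=2: 0+5616+27·12·69=27972; k=3: 15552+13248+27·48·69=118224; k=4: 3600+0+27·4·69=11052 → min 11052 | A_3..A_6: k=3: 0+3276+12·48·7=7308; k=4: 2304+1932+12·4·7=4572; k=5: 5616+0+12·69·7=11412 → min 4572.
Length 5: A_1..A_5: k=1: 0+11052+4·27·69=18504; k=2: 1296+5616+4·12·69=10224; k=3: 3600+13248+4·48·69=30096; k=4: 3792+0+4·4·69=4896 → min 4896 | A_2..A_6: k=2: 0+4572+27·12·7=6840; k=3: 15552+3276+27·48·7=27900; k=4: 3600+1932+27·4·7=6288; k=5: 11052+0+27·69·7=24093 → min 6288.
Length 6: A_1..A_6: k=1: 0+6288+4·27·7=7044; k=2: 1296+4572+4·12·7=6204; k=3: 3600+3276+4·48·7=8220; k=4: 3792+1932+4·4·7=5836; k=5: 4896+0+4·69·7=6828 → min 5836.
Optimal order: (((A_1 · A_2) · (A_3 · A_4)) · (A_5 · A_6)) with cost 5836.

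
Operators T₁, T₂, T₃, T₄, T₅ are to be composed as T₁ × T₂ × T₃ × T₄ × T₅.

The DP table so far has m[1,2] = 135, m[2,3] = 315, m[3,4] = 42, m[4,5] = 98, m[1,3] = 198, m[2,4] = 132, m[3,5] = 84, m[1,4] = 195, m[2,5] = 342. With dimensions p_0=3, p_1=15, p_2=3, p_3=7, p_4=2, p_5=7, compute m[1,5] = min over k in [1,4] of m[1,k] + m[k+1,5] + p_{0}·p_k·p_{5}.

m[1,5] = min over k∈[1,4] of m[1,k]+m[k+1,5]+p_{0}·p_k·p_{5}.
k=1: 0 + 342 + 3·15·7 = 657; k=2: 135 + 84 + 3·3·7 = 282; k=3: 198 + 98 + 3·7·7 = 443; k=4: 195 + 0 + 3·2·7 = 237.
Minimum: 237 at k=4.

237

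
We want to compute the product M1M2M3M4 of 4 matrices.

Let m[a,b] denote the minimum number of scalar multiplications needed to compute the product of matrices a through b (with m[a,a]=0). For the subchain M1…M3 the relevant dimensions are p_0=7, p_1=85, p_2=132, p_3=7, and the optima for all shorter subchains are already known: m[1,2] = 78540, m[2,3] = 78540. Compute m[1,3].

m[1,3] = min over k∈[1,2] of m[1,k]+m[k+1,3]+p_{0}·p_k·p_{3}.
k=1: 0 + 78540 + 7·85·7 = 82705; k=2: 78540 + 0 + 7·132·7 = 85008.
Minimum: 82705 at k=1.

82705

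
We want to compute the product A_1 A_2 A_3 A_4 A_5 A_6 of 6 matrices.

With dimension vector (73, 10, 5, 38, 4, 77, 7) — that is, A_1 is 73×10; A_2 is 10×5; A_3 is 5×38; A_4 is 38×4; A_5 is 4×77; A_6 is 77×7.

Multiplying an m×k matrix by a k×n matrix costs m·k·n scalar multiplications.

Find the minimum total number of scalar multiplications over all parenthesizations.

Adjacent pairs: A_1A_2 = 73·10·5 = 3650; A_2A_3 = 10·5·38 = 1900; A_3A_4 = 5·38·4 = 760; A_4A_5 = 38·4·77 = 11704; A_5A_6 = 4·77·7 = 2156.
Length 3: A_1..A_3: k=1: 0+1900+73·10·38=29640; k=2: 3650+0+73·5·38=17520 → min 17520 | A_2..A_4: k=2: 0+760+10·5·4=960; k=3: 1900+0+10·38·4=3420 → min 960 | A_3..A_5: k=3: 0+11704+5·38·77=26334; k=4: 760+0+5·4·77=2300 → min 2300 | A_4..A_6: k=4: 0+2156+38·4·7=3220; k=5: 11704+0+38·77·7=32186 → min 3220.
Length 4: A_1..A_4: k=1: 0+960+73·10·4=3880; k=2: 3650+760+73·5·4=5870; k=3: 17520+0+73·38·4=28616 → min 3880 | A_2..A_5: k=2: 0+2300+10·5·77=6150; k=3: 1900+11704+10·38·77=42864; k=4: 960+0+10·4·77=4040 → min 4040 | A_3..A_6: k=3: 0+3220+5·38·7=4550; k=4: 760+2156+5·4·7=3056; k=5: 2300+0+5·77·7=4995 → min 3056.
Length 5: A_1..A_5: k=1: 0+4040+73·10·77=60250; k=2: 3650+2300+73·5·77=34055; k=3: 17520+11704+73·38·77=242822; k=4: 3880+0+73·4·77=26364 → min 26364 | A_2..A_6: k=2: 0+3056+10·5·7=3406; k=3: 1900+3220+10·38·7=7780; k=4: 960+2156+10·4·7=3396; k=5: 4040+0+10·77·7=9430 → min 3396.
Length 6: A_1..A_6: k=1: 0+3396+73·10·7=8506; k=2: 3650+3056+73·5·7=9261; k=3: 17520+3220+73·38·7=40158; k=4: 3880+2156+73·4·7=8080; k=5: 26364+0+73·77·7=65711 → min 8080.
Optimal order: ((A_1 (A_2 (A_3 A_4))) (A_5 A_6)) with cost 8080.

8080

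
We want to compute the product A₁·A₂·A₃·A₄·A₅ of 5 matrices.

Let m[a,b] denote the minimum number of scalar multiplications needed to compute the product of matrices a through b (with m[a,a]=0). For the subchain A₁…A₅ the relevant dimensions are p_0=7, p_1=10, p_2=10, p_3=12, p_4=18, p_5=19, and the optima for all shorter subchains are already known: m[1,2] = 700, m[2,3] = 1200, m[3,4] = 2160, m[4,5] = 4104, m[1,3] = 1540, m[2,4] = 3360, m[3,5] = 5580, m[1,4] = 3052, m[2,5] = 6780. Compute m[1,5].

5446

m[1,5] = min over k∈[1,4] of m[1,k]+m[k+1,5]+p_{0}·p_k·p_{5}.
k=1: 0 + 6780 + 7·10·19 = 8110; k=2: 700 + 5580 + 7·10·19 = 7610; k=3: 1540 + 4104 + 7·12·19 = 7240; k=4: 3052 + 0 + 7·18·19 = 5446.
Minimum: 5446 at k=4.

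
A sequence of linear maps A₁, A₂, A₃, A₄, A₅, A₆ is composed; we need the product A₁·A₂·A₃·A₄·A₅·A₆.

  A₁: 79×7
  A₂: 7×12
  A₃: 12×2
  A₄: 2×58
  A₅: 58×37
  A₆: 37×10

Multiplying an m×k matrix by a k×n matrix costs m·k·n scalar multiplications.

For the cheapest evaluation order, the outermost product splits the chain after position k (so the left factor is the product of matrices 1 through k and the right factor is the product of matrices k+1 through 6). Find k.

Adjacent pairs: A₁A₂ = 79·7·12 = 6636; A₂A₃ = 7·12·2 = 168; A₃A₄ = 12·2·58 = 1392; A₄A₅ = 2·58·37 = 4292; A₅A₆ = 58·37·10 = 21460.
Length 3: A₁..A₃: k=1: 0+168+79·7·2=1274; k=2: 6636+0+79·12·2=8532 → min 1274 | A₂..A₄: k=2: 0+1392+7·12·58=6264; k=3: 168+0+7·2·58=980 → min 980 | A₃..A₅: k=3: 0+4292+12·2·37=5180; k=4: 1392+0+12·58·37=27144 → min 5180 | A₄..A₆: k=4: 0+21460+2·58·10=22620; k=5: 4292+0+2·37·10=5032 → min 5032.
Length 4: A₁..A₄: k=1: 0+980+79·7·58=33054; k=2: 6636+1392+79·12·58=63012; k=3: 1274+0+79·2·58=10438 → min 10438 | A₂..A₅: k=2: 0+5180+7·12·37=8288; k=3: 168+4292+7·2·37=4978; k=4: 980+0+7·58·37=16002 → min 4978 | A₃..A₆: k=3: 0+5032+12·2·10=5272; k=4: 1392+21460+12·58·10=29812; k=5: 5180+0+12·37·10=9620 → min 5272.
Length 5: A₁..A₅: k=1: 0+4978+79·7·37=25439; k=2: 6636+5180+79·12·37=46892; k=3: 1274+4292+79·2·37=11412; k=4: 10438+0+79·58·37=179972 → min 11412 | A₂..A₆: k=2: 0+5272+7·12·10=6112; k=3: 168+5032+7·2·10=5340; k=4: 980+21460+7·58·10=26500; k=5: 4978+0+7·37·10=7568 → min 5340.
Top-level splits: k=1: (A₁..A₁)·(A₂..A₆) → 0+5340+79·7·10 = 10870; k=2: (A₁..A₂)·(A₃..A₆) → 6636+5272+79·12·10 = 21388; k=3: (A₁..A₃)·(A₄..A₆) → 1274+5032+79·2·10 = 7886; k=4: (A₁..A₄)·(A₅..A₆) → 10438+21460+79·58·10 = 77718; k=5: (A₁..A₅)·(A₆..A₆) → 11412+0+79·37·10 = 40642.
Best split is after A₃, i.e. k = 3.

3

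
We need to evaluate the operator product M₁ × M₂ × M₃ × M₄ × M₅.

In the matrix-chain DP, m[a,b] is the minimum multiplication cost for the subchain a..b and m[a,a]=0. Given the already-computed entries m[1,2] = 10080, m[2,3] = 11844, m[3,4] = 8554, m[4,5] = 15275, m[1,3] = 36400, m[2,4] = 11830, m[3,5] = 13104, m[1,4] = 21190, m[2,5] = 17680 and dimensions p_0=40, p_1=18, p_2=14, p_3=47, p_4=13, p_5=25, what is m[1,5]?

34190

m[1,5] = min over k∈[1,4] of m[1,k]+m[k+1,5]+p_{0}·p_k·p_{5}.
k=1: 0 + 17680 + 40·18·25 = 35680; k=2: 10080 + 13104 + 40·14·25 = 37184; k=3: 36400 + 15275 + 40·47·25 = 98675; k=4: 21190 + 0 + 40·13·25 = 34190.
Minimum: 34190 at k=4.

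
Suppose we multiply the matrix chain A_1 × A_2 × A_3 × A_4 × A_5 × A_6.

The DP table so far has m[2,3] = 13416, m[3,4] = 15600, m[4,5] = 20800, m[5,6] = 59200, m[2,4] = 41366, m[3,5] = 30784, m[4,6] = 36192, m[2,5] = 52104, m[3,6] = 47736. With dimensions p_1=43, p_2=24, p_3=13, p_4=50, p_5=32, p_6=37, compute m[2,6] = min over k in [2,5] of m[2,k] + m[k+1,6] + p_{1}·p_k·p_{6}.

70291

m[2,6] = min over k∈[2,5] of m[2,k]+m[k+1,6]+p_{1}·p_k·p_{6}.
k=2: 0 + 47736 + 43·24·37 = 85920; k=3: 13416 + 36192 + 43·13·37 = 70291; k=4: 41366 + 59200 + 43·50·37 = 180116; k=5: 52104 + 0 + 43·32·37 = 103016.
Minimum: 70291 at k=3.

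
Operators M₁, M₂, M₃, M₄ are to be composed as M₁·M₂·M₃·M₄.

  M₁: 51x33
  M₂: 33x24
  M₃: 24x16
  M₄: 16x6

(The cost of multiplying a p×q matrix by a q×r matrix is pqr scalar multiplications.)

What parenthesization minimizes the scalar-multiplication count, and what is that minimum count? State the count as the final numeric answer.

17154

Adjacent pairs: M₁M₂ = 51·33·24 = 40392; M₂M₃ = 33·24·16 = 12672; M₃M₄ = 24·16·6 = 2304.
Length 3: M₁..M₃: k=1: 0+12672+51·33·16=39600; k=2: 40392+0+51·24·16=59976 → min 39600 | M₂..M₄: k=2: 0+2304+33·24·6=7056; k=3: 12672+0+33·16·6=15840 → min 7056.
Length 4: M₁..M₄: k=1: 0+7056+51·33·6=17154; k=2: 40392+2304+51·24·6=50040; k=3: 39600+0+51·16·6=44496 → min 17154.
Optimal parenthesization: (M₁·(M₂·(M₃·M₄))) with cost 17154.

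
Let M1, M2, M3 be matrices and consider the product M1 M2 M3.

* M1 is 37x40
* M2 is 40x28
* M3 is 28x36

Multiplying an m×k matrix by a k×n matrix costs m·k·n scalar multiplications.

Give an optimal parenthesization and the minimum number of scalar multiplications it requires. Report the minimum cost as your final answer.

(M1 (M2 M3)): cost 93600.
((M1 M2) M3): cost 78736.
Optimal: ((M1 M2) M3) with cost 78736.

78736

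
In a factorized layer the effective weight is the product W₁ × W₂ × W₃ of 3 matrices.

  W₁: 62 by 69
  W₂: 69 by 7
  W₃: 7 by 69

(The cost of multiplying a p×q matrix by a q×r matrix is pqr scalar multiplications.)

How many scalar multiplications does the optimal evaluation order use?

Order (W₁ × (W₂ × W₃)): (W₂ × W₃): 69×7 by 7×69 → 69×69, cost 69·7·69 = 33327; (W₁ × (W₂ × W₃)): 62×69 by 69×69 → 62×69, cost 62·69·69 = 295182; cumulative 328509. Total 328509.
Order ((W₁ × W₂) × W₃): (W₁ × W₂): 62×69 by 69×7 → 62×7, cost 62·69·7 = 29946; ((W₁ × W₂) × W₃): 62×7 by 7×69 → 62×69, cost 62·7·69 = 29946; cumulative 59892. Total 59892.
Minimum: 59892.

59892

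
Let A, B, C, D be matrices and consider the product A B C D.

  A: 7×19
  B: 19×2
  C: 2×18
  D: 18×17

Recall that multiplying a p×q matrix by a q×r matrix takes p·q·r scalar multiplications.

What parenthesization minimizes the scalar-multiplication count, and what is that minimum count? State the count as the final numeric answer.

Adjacent pairs: AB = 7·19·2 = 266; BC = 19·2·18 = 684; CD = 2·18·17 = 612.
Length 3: A..C: k=1: 0+684+7·19·18=3078; k=2: 266+0+7·2·18=518 → min 518 | B..D: k=2: 0+612+19·2·17=1258; k=3: 684+0+19·18·17=6498 → min 1258.
Length 4: A..D: k=1: 0+1258+7·19·17=3519; k=2: 266+612+7·2·17=1116; k=3: 518+0+7·18·17=2660 → min 1116.
Optimal parenthesization: ((A B) (C D)) with cost 1116.

1116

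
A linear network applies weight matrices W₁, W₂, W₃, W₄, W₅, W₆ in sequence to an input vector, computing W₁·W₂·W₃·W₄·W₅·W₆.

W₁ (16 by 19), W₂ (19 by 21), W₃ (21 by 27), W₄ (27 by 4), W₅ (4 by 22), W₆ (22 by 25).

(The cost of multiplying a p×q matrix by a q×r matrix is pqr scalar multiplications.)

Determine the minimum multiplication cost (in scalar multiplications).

Adjacent pairs: W₁W₂ = 16·19·21 = 6384; W₂W₃ = 19·21·27 = 10773; W₃W₄ = 21·27·4 = 2268; W₄W₅ = 27·4·22 = 2376; W₅W₆ = 4·22·25 = 2200.
Length 3: W₁..W₃: k=1: 0+10773+16·19·27=18981; k=2: 6384+0+16·21·27=15456 → min 15456 | W₂..W₄: k=2: 0+2268+19·21·4=3864; k=3: 10773+0+19·27·4=12825 → min 3864 | W₃..W₅: k=3: 0+2376+21·27·22=14850; k=4: 2268+0+21·4·22=4116 → min 4116 | W₄..W₆: k=4: 0+2200+27·4·25=4900; k=5: 2376+0+27·22·25=17226 → min 4900.
Length 4: W₁..W₄: k=1: 0+3864+16·19·4=5080; k=2: 6384+2268+16·21·4=9996; k=3: 15456+0+16·27·4=17184 → min 5080 | W₂..W₅: k=2: 0+4116+19·21·22=12894; k=3: 10773+2376+19·27·22=24435; k=4: 3864+0+19·4·22=5536 → min 5536 | W₃..W₆: k=3: 0+4900+21·27·25=19075; k=4: 2268+2200+21·4·25=6568; k=5: 4116+0+21·22·25=15666 → min 6568.
Length 5: W₁..W₅: k=1: 0+5536+16·19·22=12224; k=2: 6384+4116+16·21·22=17892; k=3: 15456+2376+16·27·22=27336; k=4: 5080+0+16·4·22=6488 → min 6488 | W₂..W₆: k=2: 0+6568+19·21·25=16543; k=3: 10773+4900+19·27·25=28498; k=4: 3864+2200+19·4·25=7964; k=5: 5536+0+19·22·25=15986 → min 7964.
Length 6: W₁..W₆: k=1: 0+7964+16·19·25=15564; k=2: 6384+6568+16·21·25=21352; k=3: 15456+4900+16·27·25=31156; k=4: 5080+2200+16·4·25=8880; k=5: 6488+0+16·22·25=15288 → min 8880.
Optimal order: ((W₁·(W₂·(W₃·W₄)))·(W₅·W₆)) with cost 8880.

8880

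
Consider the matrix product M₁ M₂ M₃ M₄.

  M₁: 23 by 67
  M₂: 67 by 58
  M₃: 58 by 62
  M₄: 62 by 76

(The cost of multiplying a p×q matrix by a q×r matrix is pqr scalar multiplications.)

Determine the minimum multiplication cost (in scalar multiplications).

280462

Adjacent pairs: M₁M₂ = 23·67·58 = 89378; M₂M₃ = 67·58·62 = 240932; M₃M₄ = 58·62·76 = 273296.
Length 3: M₁..M₃: k=1: 0+240932+23·67·62=336474; k=2: 89378+0+23·58·62=172086 → min 172086 | M₂..M₄: k=2: 0+273296+67·58·76=568632; k=3: 240932+0+67·62·76=556636 → min 556636.
Length 4: M₁..M₄: k=1: 0+556636+23·67·76=673752; k=2: 89378+273296+23·58·76=464058; k=3: 172086+0+23·62·76=280462 → min 280462.
Optimal order: (((M₁ M₂) M₃) M₄) with cost 280462.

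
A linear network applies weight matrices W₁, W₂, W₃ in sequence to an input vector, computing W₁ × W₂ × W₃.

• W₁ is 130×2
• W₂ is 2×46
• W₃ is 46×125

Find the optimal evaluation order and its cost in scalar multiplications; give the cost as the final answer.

44000

(W₁ × (W₂ × W₃)): cost 44000.
((W₁ × W₂) × W₃): cost 759460.
Optimal: (W₁ × (W₂ × W₃)) with cost 44000.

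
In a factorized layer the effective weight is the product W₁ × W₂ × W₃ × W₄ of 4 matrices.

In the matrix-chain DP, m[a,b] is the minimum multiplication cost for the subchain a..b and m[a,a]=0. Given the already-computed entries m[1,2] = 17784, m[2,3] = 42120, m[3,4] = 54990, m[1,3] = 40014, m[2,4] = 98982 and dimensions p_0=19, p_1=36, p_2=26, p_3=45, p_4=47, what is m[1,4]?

m[1,4] = min over k∈[1,3] of m[1,k]+m[k+1,4]+p_{0}·p_k·p_{4}.
k=1: 0 + 98982 + 19·36·47 = 131130; k=2: 17784 + 54990 + 19·26·47 = 95992; k=3: 40014 + 0 + 19·45·47 = 80199.
Minimum: 80199 at k=3.

80199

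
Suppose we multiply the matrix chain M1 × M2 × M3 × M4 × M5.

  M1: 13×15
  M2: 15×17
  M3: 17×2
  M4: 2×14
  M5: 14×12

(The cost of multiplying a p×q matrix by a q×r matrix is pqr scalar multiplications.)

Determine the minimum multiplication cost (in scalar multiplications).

Adjacent pairs: M1M2 = 13·15·17 = 3315; M2M3 = 15·17·2 = 510; M3M4 = 17·2·14 = 476; M4M5 = 2·14·12 = 336.
Length 3: M1..M3: k=1: 0+510+13·15·2=900; k=2: 3315+0+13·17·2=3757 → min 900 | M2..M4: k=2: 0+476+15·17·14=4046; k=3: 510+0+15·2·14=930 → min 930 | M3..M5: k=3: 0+336+17·2·12=744; k=4: 476+0+17·14·12=3332 → min 744.
Length 4: M1..M4: k=1: 0+930+13·15·14=3660; k=2: 3315+476+13·17·14=6885; k=3: 900+0+13·2·14=1264 → min 1264 | M2..M5: k=2: 0+744+15·17·12=3804; k=3: 510+336+15·2·12=1206; k=4: 930+0+15·14·12=3450 → min 1206.
Length 5: M1..M5: k=1: 0+1206+13·15·12=3546; k=2: 3315+744+13·17·12=6711; k=3: 900+336+13·2·12=1548; k=4: 1264+0+13·14·12=3448 → min 1548.
Optimal order: ((M1 × (M2 × M3)) × (M4 × M5)) with cost 1548.

1548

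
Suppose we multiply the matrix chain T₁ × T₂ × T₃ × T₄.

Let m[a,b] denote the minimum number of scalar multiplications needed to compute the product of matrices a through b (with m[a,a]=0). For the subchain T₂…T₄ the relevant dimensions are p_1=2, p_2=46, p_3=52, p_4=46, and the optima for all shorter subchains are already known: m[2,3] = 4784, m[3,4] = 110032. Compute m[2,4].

m[2,4] = min over k∈[2,3] of m[2,k]+m[k+1,4]+p_{1}·p_k·p_{4}.
k=2: 0 + 110032 + 2·46·46 = 114264; k=3: 4784 + 0 + 2·52·46 = 9568.
Minimum: 9568 at k=3.

9568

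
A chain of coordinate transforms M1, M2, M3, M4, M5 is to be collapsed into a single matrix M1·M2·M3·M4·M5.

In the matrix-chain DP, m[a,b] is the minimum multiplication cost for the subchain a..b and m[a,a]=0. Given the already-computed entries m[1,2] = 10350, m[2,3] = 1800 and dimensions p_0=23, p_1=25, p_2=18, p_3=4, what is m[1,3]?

m[1,3] = min over k∈[1,2] of m[1,k]+m[k+1,3]+p_{0}·p_k·p_{3}.
k=1: 0 + 1800 + 23·25·4 = 4100; k=2: 10350 + 0 + 23·18·4 = 12006.
Minimum: 4100 at k=1.

4100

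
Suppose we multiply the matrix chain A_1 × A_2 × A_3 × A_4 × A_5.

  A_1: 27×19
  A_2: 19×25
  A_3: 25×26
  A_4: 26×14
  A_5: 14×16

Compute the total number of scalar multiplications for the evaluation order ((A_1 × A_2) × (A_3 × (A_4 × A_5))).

(A_1 × A_2): 27×19 by 19×25 → 27×25, cost 27·19·25 = 12825
(A_4 × A_5): 26×14 by 14×16 → 26×16, cost 26·14·16 = 5824
(A_3 × (A_4 × A_5)): 25×26 by 26×16 → 25×16, cost 25·26·16 = 10400; cumulative 16224
((A_1 × A_2) × (A_3 × (A_4 × A_5))): 27×25 by 25×16 → 27×16, cost 27·25·16 = 10800; cumulative 39849
Total: 39849 scalar multiplications.

39849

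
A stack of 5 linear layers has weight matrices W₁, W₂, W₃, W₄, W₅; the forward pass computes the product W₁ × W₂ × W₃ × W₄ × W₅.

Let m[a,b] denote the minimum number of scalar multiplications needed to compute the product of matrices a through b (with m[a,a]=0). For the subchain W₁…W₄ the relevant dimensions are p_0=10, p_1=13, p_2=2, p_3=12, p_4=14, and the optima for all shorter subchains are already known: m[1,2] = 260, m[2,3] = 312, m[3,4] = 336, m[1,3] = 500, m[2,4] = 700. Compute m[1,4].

876

m[1,4] = min over k∈[1,3] of m[1,k]+m[k+1,4]+p_{0}·p_k·p_{4}.
k=1: 0 + 700 + 10·13·14 = 2520; k=2: 260 + 336 + 10·2·14 = 876; k=3: 500 + 0 + 10·12·14 = 2180.
Minimum: 876 at k=2.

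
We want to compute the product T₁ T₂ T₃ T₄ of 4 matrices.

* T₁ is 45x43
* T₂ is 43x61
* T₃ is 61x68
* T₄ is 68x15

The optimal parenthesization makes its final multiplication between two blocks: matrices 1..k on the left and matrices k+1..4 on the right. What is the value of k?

1

Adjacent pairs: T₁T₂ = 45·43·61 = 118035; T₂T₃ = 43·61·68 = 178364; T₃T₄ = 61·68·15 = 62220.
Length 3: T₁..T₃: k=1: 0+178364+45·43·68=309944; k=2: 118035+0+45·61·68=304695 → min 304695 | T₂..T₄: k=2: 0+62220+43·61·15=101565; k=3: 178364+0+43·68·15=222224 → min 101565.
Top-level splits: k=1: (T₁..T₁)·(T₂..T₄) → 0+101565+45·43·15 = 130590; k=2: (T₁..T₂)·(T₃..T₄) → 118035+62220+45·61·15 = 221430; k=3: (T₁..T₃)·(T₄..T₄) → 304695+0+45·68·15 = 350595.
Best split is after T₁, i.e. k = 1.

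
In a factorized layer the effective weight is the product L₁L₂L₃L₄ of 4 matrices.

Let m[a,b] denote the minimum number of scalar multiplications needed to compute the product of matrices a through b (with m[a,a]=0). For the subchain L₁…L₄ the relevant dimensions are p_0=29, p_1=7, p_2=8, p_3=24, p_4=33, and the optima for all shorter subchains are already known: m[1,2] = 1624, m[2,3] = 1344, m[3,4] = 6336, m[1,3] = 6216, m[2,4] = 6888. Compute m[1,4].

13587

m[1,4] = min over k∈[1,3] of m[1,k]+m[k+1,4]+p_{0}·p_k·p_{4}.
k=1: 0 + 6888 + 29·7·33 = 13587; k=2: 1624 + 6336 + 29·8·33 = 15616; k=3: 6216 + 0 + 29·24·33 = 29184.
Minimum: 13587 at k=1.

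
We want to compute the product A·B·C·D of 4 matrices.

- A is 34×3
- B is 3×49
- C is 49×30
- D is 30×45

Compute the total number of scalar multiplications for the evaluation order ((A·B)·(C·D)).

(A·B): 34×3 by 3×49 → 34×49, cost 34·3·49 = 4998
(C·D): 49×30 by 30×45 → 49×45, cost 49·30·45 = 66150
((A·B)·(C·D)): 34×49 by 49×45 → 34×45, cost 34·49·45 = 74970; cumulative 146118
Total: 146118 scalar multiplications.

146118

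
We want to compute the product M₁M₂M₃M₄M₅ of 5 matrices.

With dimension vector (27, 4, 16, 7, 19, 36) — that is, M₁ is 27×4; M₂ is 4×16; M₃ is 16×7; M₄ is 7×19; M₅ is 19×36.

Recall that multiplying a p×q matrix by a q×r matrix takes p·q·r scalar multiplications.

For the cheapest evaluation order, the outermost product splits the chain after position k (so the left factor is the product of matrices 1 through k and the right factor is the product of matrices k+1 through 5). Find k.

1

Adjacent pairs: M₁M₂ = 27·4·16 = 1728; M₂M₃ = 4·16·7 = 448; M₃M₄ = 16·7·19 = 2128; M₄M₅ = 7·19·36 = 4788.
Length 3: M₁..M₃: k=1: 0+448+27·4·7=1204; k=2: 1728+0+27·16·7=4752 → min 1204 | M₂..M₄: k=2: 0+2128+4·16·19=3344; k=3: 448+0+4·7·19=980 → min 980 | M₃..M₅: k=3: 0+4788+16·7·36=8820; k=4: 2128+0+16·19·36=13072 → min 8820.
Length 4: M₁..M₄: k=1: 0+980+27·4·19=3032; k=2: 1728+2128+27·16·19=12064; k=3: 1204+0+27·7·19=4795 → min 3032 | M₂..M₅: k=2: 0+8820+4·16·36=11124; k=3: 448+4788+4·7·36=6244; k=4: 980+0+4·19·36=3716 → min 3716.
Top-level splits: k=1: (M₁..M₁)·(M₂..M₅) → 0+3716+27·4·36 = 7604; k=2: (M₁..M₂)·(M₃..M₅) → 1728+8820+27·16·36 = 26100; k=3: (M₁..M₃)·(M₄..M₅) → 1204+4788+27·7·36 = 12796; k=4: (M₁..M₄)·(M₅..M₅) → 3032+0+27·19·36 = 21500.
Best split is after M₁, i.e. k = 1.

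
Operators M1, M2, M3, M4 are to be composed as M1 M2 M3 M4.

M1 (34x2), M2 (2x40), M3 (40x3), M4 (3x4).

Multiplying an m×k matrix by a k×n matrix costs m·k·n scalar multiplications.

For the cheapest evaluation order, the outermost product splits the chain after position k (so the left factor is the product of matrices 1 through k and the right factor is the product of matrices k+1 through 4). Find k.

Adjacent pairs: M1M2 = 34·2·40 = 2720; M2M3 = 2·40·3 = 240; M3M4 = 40·3·4 = 480.
Length 3: M1..M3: k=1: 0+240+34·2·3=444; k=2: 2720+0+34·40·3=6800 → min 444 | M2..M4: k=2: 0+480+2·40·4=800; k=3: 240+0+2·3·4=264 → min 264.
Top-level splits: k=1: (M1..M1)·(M2..M4) → 0+264+34·2·4 = 536; k=2: (M1..M2)·(M3..M4) → 2720+480+34·40·4 = 8640; k=3: (M1..M3)·(M4..M4) → 444+0+34·3·4 = 852.
Best split is after M1, i.e. k = 1.

1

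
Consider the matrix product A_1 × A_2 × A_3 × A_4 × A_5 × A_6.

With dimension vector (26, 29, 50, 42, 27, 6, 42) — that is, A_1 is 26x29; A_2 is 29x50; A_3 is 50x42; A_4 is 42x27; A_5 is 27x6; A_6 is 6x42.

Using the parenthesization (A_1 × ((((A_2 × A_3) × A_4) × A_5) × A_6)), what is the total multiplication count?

(A_2 × A_3): 29×50 by 50×42 → 29×42, cost 29·50·42 = 60900
((A_2 × A_3) × A_4): 29×42 by 42×27 → 29×27, cost 29·42·27 = 32886; cumulative 93786
(((A_2 × A_3) × A_4) × A_5): 29×27 by 27×6 → 29×6, cost 29·27·6 = 4698; cumulative 98484
((((A_2 × A_3) × A_4) × A_5) × A_6): 29×6 by 6×42 → 29×42, cost 29·6·42 = 7308; cumulative 105792
(A_1 × ((((A_2 × A_3) × A_4) × A_5) × A_6)): 26×29 by 29×42 → 26×42, cost 26·29·42 = 31668; cumulative 137460
Total: 137460 scalar multiplications.

137460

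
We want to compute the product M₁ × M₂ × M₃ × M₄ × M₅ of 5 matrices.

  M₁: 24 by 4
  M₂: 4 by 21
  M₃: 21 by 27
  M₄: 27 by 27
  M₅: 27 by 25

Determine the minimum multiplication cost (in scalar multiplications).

Adjacent pairs: M₁M₂ = 24·4·21 = 2016; M₂M₃ = 4·21·27 = 2268; M₃M₄ = 21·27·27 = 15309; M₄M₅ = 27·27·25 = 18225.
Length 3: M₁..M₃: k=1: 0+2268+24·4·27=4860; k=2: 2016+0+24·21·27=15624 → min 4860 | M₂..M₄: k=2: 0+15309+4·21·27=17577; k=3: 2268+0+4·27·27=5184 → min 5184 | M₃..M₅: k=3: 0+18225+21·27·25=32400; k=4: 15309+0+21·27·25=29484 → min 29484.
Length 4: M₁..M₄: k=1: 0+5184+24·4·27=7776; k=2: 2016+15309+24·21·27=30933; k=3: 4860+0+24·27·27=22356 → min 7776 | M₂..M₅: k=2: 0+29484+4·21·25=31584; k=3: 2268+18225+4·27·25=23193; k=4: 5184+0+4·27·25=7884 → min 7884.
Length 5: M₁..M₅: k=1: 0+7884+24·4·25=10284; k=2: 2016+29484+24·21·25=44100; k=3: 4860+18225+24·27·25=39285; k=4: 7776+0+24·27·25=23976 → min 10284.
Optimal order: (M₁ × (((M₂ × M₃) × M₄) × M₅)) with cost 10284.

10284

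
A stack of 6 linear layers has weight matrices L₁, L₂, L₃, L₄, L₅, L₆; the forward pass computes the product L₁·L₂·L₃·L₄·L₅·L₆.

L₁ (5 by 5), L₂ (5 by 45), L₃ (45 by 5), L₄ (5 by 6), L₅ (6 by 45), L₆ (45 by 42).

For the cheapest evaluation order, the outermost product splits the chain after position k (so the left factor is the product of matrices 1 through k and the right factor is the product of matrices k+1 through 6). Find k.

5

Adjacent pairs: L₁L₂ = 5·5·45 = 1125; L₂L₃ = 5·45·5 = 1125; L₃L₄ = 45·5·6 = 1350; L₄L₅ = 5·6·45 = 1350; L₅L₆ = 6·45·42 = 11340.
Length 3: L₁..L₃: k=1: 0+1125+5·5·5=1250; k=2: 1125+0+5·45·5=2250 → min 1250 | L₂..L₄: k=2: 0+1350+5·45·6=2700; k=3: 1125+0+5·5·6=1275 → min 1275 | L₃..L₅: k=3: 0+1350+45·5·45=11475; k=4: 1350+0+45·6·45=13500 → min 11475 | L₄..L₆: k=4: 0+11340+5·6·42=12600; k=5: 1350+0+5·45·42=10800 → min 10800.
Length 4: L₁..L₄: k=1: 0+1275+5·5·6=1425; k=2: 1125+1350+5·45·6=3825; k=3: 1250+0+5·5·6=1400 → min 1400 | L₂..L₅: k=2: 0+11475+5·45·45=21600; k=3: 1125+1350+5·5·45=3600; k=4: 1275+0+5·6·45=2625 → min 2625 | L₃..L₆: k=3: 0+10800+45·5·42=20250; k=4: 1350+11340+45·6·42=24030; k=5: 11475+0+45·45·42=96525 → min 20250.
Length 5: L₁..L₅: k=1: 0+2625+5·5·45=3750; k=2: 1125+11475+5·45·45=22725; k=3: 1250+1350+5·5·45=3725; k=4: 1400+0+5·6·45=2750 → min 2750 | L₂..L₆: k=2: 0+20250+5·45·42=29700; k=3: 1125+10800+5·5·42=12975; k=4: 1275+11340+5·6·42=13875; k=5: 2625+0+5·45·42=12075 → min 12075.
Top-level splits: k=1: (L₁..L₁)·(L₂..L₆) → 0+12075+5·5·42 = 13125; k=2: (L₁..L₂)·(L₃..L₆) → 1125+20250+5·45·42 = 30825; k=3: (L₁..L₃)·(L₄..L₆) → 1250+10800+5·5·42 = 13100; k=4: (L₁..L₄)·(L₅..L₆) → 1400+11340+5·6·42 = 14000; k=5: (L₁..L₅)·(L₆..L₆) → 2750+0+5·45·42 = 12200.
Best split is after L₅, i.e. k = 5.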